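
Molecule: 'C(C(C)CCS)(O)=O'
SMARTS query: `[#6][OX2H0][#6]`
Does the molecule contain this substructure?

No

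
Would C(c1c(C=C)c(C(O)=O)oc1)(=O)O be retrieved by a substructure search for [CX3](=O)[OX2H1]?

Yes

The pattern [CX3](=O)[OX2H1] describes an sp2 carbon double-bonded to O and single-bonded to an -OH oxygen — a carboxylic acid.
The molecule carries a carboxylic acid group (-C(=O)OH), whose atoms satisfy every constraint of the query, so the pattern matches.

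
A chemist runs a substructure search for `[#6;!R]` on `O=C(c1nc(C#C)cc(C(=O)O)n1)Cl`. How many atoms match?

4

The query [#6;!R] means: carbon not in any ring.
Check the 14 heavy atoms by environment: 2× n (aromatic, in 6-ring) → no; 4× c (aromatic, in 6-ring) → no; 4× C (acyclic) → match; 3× O (acyclic) → no; 1× Cl (acyclic) → no.
That gives 4 matching atoms.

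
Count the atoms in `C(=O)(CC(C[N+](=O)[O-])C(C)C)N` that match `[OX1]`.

3

The query [OX1] means: aliphatic oxygen with one total connection — typically a carbonyl =O or an oxide.
Check the 12 heavy atoms by environment: 6× C (X4) → no; 1× N (charge +1, X3) → no; 1× O (charge -1, X1) → match; 2× O (X1) → match; 1× C (X3) → no; 1× N (X3) → no.
Summing the matching environments: 1 + 2 = 3 matching atoms.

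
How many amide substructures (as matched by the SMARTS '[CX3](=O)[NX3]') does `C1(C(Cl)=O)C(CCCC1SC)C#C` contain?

[CX3](=O)[NX3] is the SMARTS for an amide: a carbonyl carbon bonded to a trivalent nitrogen.
No fragment in the molecule satisfies every constraint, giving 0 matches.

0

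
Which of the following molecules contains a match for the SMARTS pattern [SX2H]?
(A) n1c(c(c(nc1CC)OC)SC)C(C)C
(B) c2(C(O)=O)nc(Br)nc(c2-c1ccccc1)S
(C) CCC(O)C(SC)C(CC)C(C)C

B

[SX2H] describes an aliphatic sulfur with two connections, one being H (a thiol).
(A) has a methylthio ether (-SCH3) but the sulfur has H0 (bonded to two carbons), not H1.
(B) contains a thiol (-SH), which satisfies every atom and bond constraint.
(C) has a methylthio ether (-SCH3) but the sulfur has H0 (bonded to two carbons), not H1.
So the answer is (B).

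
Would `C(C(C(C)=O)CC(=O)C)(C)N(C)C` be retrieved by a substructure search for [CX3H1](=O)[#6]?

No

The pattern [CX3H1](=O)[#6] describes an sp2 carbon with one H, double-bonded to O and single-bonded to carbon — an aldehyde.
The closest candidate here is an acetyl/ketone group (-C(=O)CH3), but the carbonyl carbon has H0 (two carbon neighbours), not H1. No other fragment satisfies the full query, so there is no match.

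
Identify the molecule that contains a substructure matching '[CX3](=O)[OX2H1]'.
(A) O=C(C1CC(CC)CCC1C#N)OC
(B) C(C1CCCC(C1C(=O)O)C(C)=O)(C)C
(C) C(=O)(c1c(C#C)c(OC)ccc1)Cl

B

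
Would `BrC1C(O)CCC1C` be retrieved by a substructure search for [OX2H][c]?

No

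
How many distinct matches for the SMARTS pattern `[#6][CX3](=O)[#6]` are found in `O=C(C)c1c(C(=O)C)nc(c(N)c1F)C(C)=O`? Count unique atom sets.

3

[#6][CX3](=O)[#6] is the SMARTS for a ketone: a carbonyl carbon (no H) flanked by two carbons.
The molecule carries 3 separate instances of an acetyl/ketone group (-C(=O)CH3) meeting every constraint; each maps to a distinct set of atoms, giving 3 matches.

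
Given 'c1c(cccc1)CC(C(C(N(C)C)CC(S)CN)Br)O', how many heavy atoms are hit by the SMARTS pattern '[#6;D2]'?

Check the 20 heavy atoms by environment: 3× C (D2) → match; 4× C (D3) → no; 1× N (D3) → no; 2× C (D1) → no; 1× O (D1) → no; 1× N (D1) → no; 1× Br (D1) → no; 1× c (aromatic, D3) → no; 5× c (aromatic, D2) → match; 1× S (D1) → no.
Summing the matching environments: 3 + 5 = 8 matching atoms.

8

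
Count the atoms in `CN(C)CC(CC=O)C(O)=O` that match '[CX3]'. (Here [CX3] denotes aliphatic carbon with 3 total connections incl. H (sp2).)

2

The query [CX3] means: C with X3: aliphatic carbon with exactly 3 total connections.
Check the 11 heavy atoms by environment: 5× C (X4) → no; 2× C (X3) → match; 2× O (X1) → no; 1× O (X2) → no; 1× N (X3) → no.
That gives 2 matching atoms.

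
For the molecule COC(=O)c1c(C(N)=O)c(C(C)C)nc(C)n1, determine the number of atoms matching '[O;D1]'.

The query [O;D1] means: aliphatic oxygen bonded to exactly one heavy atom.
Check the 17 heavy atoms by environment: 2× n (aromatic, D2) → no; 4× c (aromatic, D3) → no; 3× C (D3) → no; 4× C (D1) → no; 2× O (D1) → match; 1× N (D1) → no; 1× O (D2) → no.
That gives 2 matching atoms.

2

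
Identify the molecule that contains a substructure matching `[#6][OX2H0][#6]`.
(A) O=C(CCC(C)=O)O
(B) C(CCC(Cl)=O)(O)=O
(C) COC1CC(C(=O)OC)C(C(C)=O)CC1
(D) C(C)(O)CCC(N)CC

C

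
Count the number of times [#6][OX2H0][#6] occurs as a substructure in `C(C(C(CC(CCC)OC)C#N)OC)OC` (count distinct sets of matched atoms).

[#6][OX2H0][#6] is the SMARTS for an ether: an aliphatic oxygen bridging two carbons with no H on the oxygen.
The molecule carries 3 separate instances of a methoxy ether (-OCH3) meeting every constraint; each maps to a distinct set of atoms, giving 3 matches.

3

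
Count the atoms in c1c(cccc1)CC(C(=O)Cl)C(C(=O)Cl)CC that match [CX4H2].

2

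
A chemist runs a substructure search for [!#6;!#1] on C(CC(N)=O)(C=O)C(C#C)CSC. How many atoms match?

4

Check the 13 heavy atoms by environment: 9× C → no; 1× S → match; 2× O → match; 1× N → match.
Summing the matching environments: 1 + 2 + 1 = 4 matching atoms.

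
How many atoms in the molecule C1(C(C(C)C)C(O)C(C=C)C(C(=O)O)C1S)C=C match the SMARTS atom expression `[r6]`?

6

The query [r6] means: r6 matches atoms in a six-membered ring.
Check the 18 heavy atoms by environment: 6× C (in 6-ring) → match; 1× S (acyclic) → no; 3× O (acyclic) → no; 8× C (acyclic) → no.
That gives 6 matching atoms.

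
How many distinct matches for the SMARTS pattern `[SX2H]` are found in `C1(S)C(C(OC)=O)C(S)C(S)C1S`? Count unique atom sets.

[SX2H] is the SMARTS for a thiol: an aliphatic sulfur with two connections, one being H.
The molecule carries 4 separate instances of a thiol (-SH) meeting every constraint; each maps to a distinct set of atoms, giving 4 matches.

4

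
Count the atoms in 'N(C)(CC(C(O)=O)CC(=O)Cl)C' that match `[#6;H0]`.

The query [#6;H0] means: any carbon with no attached hydrogen.
Check the 12 heavy atoms by environment: 2× C (H2) → no; 1× C (H1) → no; 2× C (H0) → match; 2× O (H0) → no; 1× Cl (H0) → no; 1× O (H1) → no; 1× N (H0) → no; 2× C (H3) → no.
That gives 2 matching atoms.

2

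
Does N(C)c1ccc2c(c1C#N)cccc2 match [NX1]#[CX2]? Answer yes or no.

The pattern [NX1]#[CX2] describes a nitrogen triple-bonded to a two-connected carbon — a nitrile.
The molecule carries a nitrile (-C#N), whose atoms satisfy every constraint of the query, so the pattern matches.

Yes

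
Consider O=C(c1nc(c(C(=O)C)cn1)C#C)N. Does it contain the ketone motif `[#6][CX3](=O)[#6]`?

The pattern [#6][CX3](=O)[#6] describes a carbonyl carbon (no H) flanked by two carbons — a ketone.
The molecule carries an acetyl/ketone group (-C(=O)CH3), whose atoms satisfy every constraint of the query, so the pattern matches.

Yes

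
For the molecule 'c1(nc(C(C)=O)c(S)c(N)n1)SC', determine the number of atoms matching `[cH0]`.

4

The query [cH0] means: aromatic carbon with no attached hydrogen (substituted or ring-fusion).
Check the 13 heavy atoms by environment: 2× n (aromatic, H0) → no; 4× c (aromatic, H0) → match; 1× S (H1) → no; 1× C (H0) → no; 1× O (H0) → no; 2× C (H3) → no; 1× N (H2) → no; 1× S (H0) → no.
That gives 4 matching atoms.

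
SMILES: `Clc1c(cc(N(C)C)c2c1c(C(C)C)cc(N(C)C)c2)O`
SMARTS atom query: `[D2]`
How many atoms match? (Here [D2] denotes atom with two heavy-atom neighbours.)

The query [D2] means: atom with exactly two heavy-atom neighbours.
Check the 21 heavy atoms by environment: 7× c (aromatic, D3) → no; 3× c (aromatic, D2) → match; 1× Cl (D1) → no; 2× N (D3) → no; 6× C (D1) → no; 1× O (D1) → no; 1× C (D3) → no.
That gives 3 matching atoms.

3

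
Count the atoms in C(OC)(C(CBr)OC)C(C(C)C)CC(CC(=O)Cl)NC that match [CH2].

3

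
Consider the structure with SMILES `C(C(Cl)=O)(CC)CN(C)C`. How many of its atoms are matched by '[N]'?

1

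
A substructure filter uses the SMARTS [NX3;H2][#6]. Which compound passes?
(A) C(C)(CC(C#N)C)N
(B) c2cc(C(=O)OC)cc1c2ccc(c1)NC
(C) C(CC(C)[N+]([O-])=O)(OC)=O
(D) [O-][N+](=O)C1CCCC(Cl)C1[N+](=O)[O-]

A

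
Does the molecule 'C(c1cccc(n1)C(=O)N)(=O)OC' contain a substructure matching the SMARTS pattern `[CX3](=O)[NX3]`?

The pattern [CX3](=O)[NX3] describes a carbonyl carbon bonded to a trivalent nitrogen — an amide.
The molecule carries a primary amide (-C(=O)NH2), whose atoms satisfy every constraint of the query, so the pattern matches.

Yes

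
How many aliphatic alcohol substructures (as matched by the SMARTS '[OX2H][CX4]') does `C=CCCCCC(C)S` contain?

0

[OX2H][CX4] is the SMARTS for an aliphatic alcohol: a hydroxyl oxygen bound to an sp3 (X4) carbon.
No fragment in the molecule satisfies every constraint, giving 0 matches.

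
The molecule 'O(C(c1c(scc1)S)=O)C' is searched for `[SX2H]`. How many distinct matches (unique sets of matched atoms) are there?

[SX2H] is the SMARTS for a thiol: an aliphatic sulfur with two connections, one being H.
Exactly one fragment in the molecule meets all constraints, giving 1 match.

1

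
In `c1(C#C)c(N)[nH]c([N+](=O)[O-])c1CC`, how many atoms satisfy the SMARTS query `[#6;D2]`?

2

Check the 13 heavy atoms by environment: 1× n (aromatic, D2) → no; 4× c (aromatic, D3) → no; 2× C (D2) → match; 2× C (D1) → no; 1× N (D1) → no; 1× N (charge +1, D3) → no; 1× O (charge -1, D1) → no; 1× O (D1) → no.
That gives 2 matching atoms.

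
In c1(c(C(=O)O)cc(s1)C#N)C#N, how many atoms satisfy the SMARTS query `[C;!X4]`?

The query [C;!X4] means: aliphatic carbon that does not have four total connections.
Check the 12 heavy atoms by environment: 1× s (aromatic, X2) → no; 4× c (aromatic, X3) → no; 2× C (X2) → match; 2× N (X1) → no; 1× C (X3) → match; 1× O (X1) → no; 1× O (X2) → no.
Summing the matching environments: 2 + 1 = 3 matching atoms.

3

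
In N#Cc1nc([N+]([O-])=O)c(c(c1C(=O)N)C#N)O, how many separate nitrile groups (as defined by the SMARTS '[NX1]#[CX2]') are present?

[NX1]#[CX2] is the SMARTS for a nitrile: a nitrogen triple-bonded to a two-connected carbon.
The molecule carries 2 separate instances of a nitrile (-C#N) meeting every constraint; each maps to a distinct set of atoms, giving 2 matches.

2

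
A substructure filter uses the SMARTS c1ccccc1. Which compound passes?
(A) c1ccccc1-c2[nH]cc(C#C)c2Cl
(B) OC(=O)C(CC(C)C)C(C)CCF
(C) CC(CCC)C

A

c1ccccc1 describes six aromatic carbons in a ring (a benzene ring).
(A) contains a phenyl ring, which satisfies every atom and bond constraint.
(B) has a methyl group (-CH3) but no six-membered all-carbon aromatic ring is present.
(C) has a methyl group (-CH3) but no six-membered all-carbon aromatic ring is present.
So the answer is (A).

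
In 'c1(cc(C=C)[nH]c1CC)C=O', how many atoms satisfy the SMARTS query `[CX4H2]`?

The query [CX4H2] means: sp3 carbon (X4) with exactly two hydrogens.
Check the 11 heavy atoms by environment: 1× n (aromatic, H1, X3) → no; 3× c (aromatic, H0, X3) → no; 1× c (aromatic, H1, X3) → no; 2× C (H1, X3) → no; 1× C (H2, X3) → no; 1× O (H0, X1) → no; 1× C (H2, X4) → match; 1× C (H3, X4) → no.
That gives 1 matching atom.

1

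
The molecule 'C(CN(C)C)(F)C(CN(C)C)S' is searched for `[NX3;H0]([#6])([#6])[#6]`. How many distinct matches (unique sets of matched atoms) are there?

2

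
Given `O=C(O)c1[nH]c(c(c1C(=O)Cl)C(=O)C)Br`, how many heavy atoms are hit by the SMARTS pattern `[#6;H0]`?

The query [#6;H0] means: any carbon with no attached hydrogen.
Check the 15 heavy atoms by environment: 1× n (aromatic, H1) → no; 4× c (aromatic, H0) → match; 1× Br (H0) → no; 3× C (H0) → match; 3× O (H0) → no; 1× O (H1) → no; 1× C (H3) → no; 1× Cl (H0) → no.
Summing the matching environments: 4 + 3 = 7 matching atoms.

7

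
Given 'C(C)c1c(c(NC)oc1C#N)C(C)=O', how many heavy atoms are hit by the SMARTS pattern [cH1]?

Check the 14 heavy atoms by environment: 1× o (aromatic, H0) → no; 4× c (aromatic, H0) → no; 1× C (H2) → no; 3× C (H3) → no; 2× C (H0) → no; 1× N (H0) → no; 1× N (H1) → no; 1× O (H0) → no.
No environment satisfies the query, so 0 matching atoms.

0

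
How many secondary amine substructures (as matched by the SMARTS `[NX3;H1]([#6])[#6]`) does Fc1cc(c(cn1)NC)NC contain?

[NX3;H1]([#6])[#6] is the SMARTS for a secondary amine: a trivalent nitrogen with one H, bonded to two carbons.
The molecule carries 2 separate instances of an N-methylamino group (-NHCH3) meeting every constraint; each maps to a distinct set of atoms, giving 2 matches.

2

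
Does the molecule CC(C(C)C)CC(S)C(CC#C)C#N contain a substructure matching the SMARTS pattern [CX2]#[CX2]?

Yes

The pattern [CX2]#[CX2] describes a carbon-carbon triple bond — an alkyne.
The molecule carries an ethynyl group (-C#CH), whose atoms satisfy every constraint of the query, so the pattern matches.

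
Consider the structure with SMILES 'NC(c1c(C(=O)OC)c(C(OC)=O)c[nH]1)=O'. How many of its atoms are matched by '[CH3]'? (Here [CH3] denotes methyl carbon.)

The query [CH3] means: aliphatic carbon with exactly three hydrogens.
Check the 16 heavy atoms by environment: 1× n (aromatic, H1) → no; 1× c (aromatic, H1) → no; 3× c (aromatic, H0) → no; 3× C (H0) → no; 5× O (H0) → no; 2× C (H3) → match; 1× N (H2) → no.
That gives 2 matching atoms.

2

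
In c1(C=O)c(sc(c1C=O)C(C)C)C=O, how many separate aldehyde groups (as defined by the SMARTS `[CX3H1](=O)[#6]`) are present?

3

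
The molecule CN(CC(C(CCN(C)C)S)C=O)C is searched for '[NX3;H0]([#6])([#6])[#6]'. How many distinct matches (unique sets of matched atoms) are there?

[NX3;H0]([#6])([#6])[#6] is the SMARTS for a tertiary amine: a trivalent nitrogen with no H, bonded to three carbons.
The molecule carries 2 separate instances of a dimethylamino group (-N(CH3)2) meeting every constraint; each maps to a distinct set of atoms, giving 2 matches.

2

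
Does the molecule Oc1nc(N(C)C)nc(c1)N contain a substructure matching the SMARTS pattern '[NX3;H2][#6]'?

The pattern [NX3;H2][#6] describes a trivalent nitrogen with two H attached to carbon — a primary amine.
The molecule carries a primary amino group (-NH2), whose atoms satisfy every constraint of the query, so the pattern matches.

Yes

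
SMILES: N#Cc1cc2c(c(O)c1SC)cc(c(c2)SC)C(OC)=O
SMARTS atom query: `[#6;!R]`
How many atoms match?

The query [#6;!R] means: carbon not in any ring.
Check the 21 heavy atoms by environment: 10× c (aromatic, in 6-ring) → no; 3× O (acyclic) → no; 2× S (acyclic) → no; 5× C (acyclic) → match; 1× N (acyclic) → no.
That gives 5 matching atoms.

5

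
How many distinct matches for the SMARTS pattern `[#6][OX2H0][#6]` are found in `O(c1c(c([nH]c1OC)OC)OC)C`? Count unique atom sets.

4

[#6][OX2H0][#6] is the SMARTS for an ether: an aliphatic oxygen bridging two carbons with no H on the oxygen.
The molecule carries 4 separate instances of a methoxy ether (-OCH3) meeting every constraint; each maps to a distinct set of atoms, giving 4 matches.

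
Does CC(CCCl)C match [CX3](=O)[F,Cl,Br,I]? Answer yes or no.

No

The pattern [CX3](=O)[F,Cl,Br,I] describes a carbonyl carbon bonded to a halogen — an acyl halide.
The closest candidate here is a chloro substituent, but the Cl is not on a carbonyl carbon. No other fragment satisfies the full query, so there is no match.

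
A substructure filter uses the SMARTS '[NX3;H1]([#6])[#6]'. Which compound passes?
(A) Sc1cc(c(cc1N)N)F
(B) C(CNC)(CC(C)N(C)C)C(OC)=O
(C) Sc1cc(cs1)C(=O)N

B

[NX3;H1]([#6])[#6] describes a trivalent nitrogen with one H, bonded to two carbons (a secondary amine).
(A) has a primary amino group (-NH2) but the nitrogen has H2 and only one carbon neighbour.
(B) contains an N-methylamino group (-NHCH3), which satisfies every atom and bond constraint.
(C) has a primary amide (-C(=O)NH2) but the -C(=O)NH2 nitrogen has H2, not H1.
So the answer is (B).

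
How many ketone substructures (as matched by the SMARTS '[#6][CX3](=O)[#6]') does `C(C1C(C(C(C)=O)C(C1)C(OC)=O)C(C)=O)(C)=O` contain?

3

[#6][CX3](=O)[#6] is the SMARTS for a ketone: a carbonyl carbon (no H) flanked by two carbons.
The molecule carries 3 separate instances of an acetyl/ketone group (-C(=O)CH3) meeting every constraint; each maps to a distinct set of atoms, giving 3 matches.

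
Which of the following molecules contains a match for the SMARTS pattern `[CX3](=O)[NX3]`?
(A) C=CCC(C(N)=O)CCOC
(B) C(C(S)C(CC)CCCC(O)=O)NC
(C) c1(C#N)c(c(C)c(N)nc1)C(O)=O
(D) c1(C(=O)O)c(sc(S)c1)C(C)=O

[CX3](=O)[NX3] describes a carbonyl carbon bonded to a trivalent nitrogen (an amide).
(A) contains a primary amide (-C(=O)NH2), which satisfies every atom and bond constraint.
(B) has a carboxylic acid group (-C(=O)OH) but the carbonyl is bonded to O, not to an NX3 nitrogen.
(C) has a nitrile (-C#N) but the nitrile N is NX1 (triple-bonded), not NX3.
(D) has a carboxylic acid group (-C(=O)OH) but the carbonyl is bonded to O, not to an NX3 nitrogen.
So the answer is (A).

A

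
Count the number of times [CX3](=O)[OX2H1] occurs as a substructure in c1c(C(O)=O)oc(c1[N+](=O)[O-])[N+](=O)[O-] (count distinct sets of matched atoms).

[CX3](=O)[OX2H1] is the SMARTS for a carboxylic acid: an sp2 carbon double-bonded to O and single-bonded to an -OH oxygen.
Exactly one fragment in the molecule meets all constraints, giving 1 match.

1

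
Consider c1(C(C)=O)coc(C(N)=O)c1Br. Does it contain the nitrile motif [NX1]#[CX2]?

The pattern [NX1]#[CX2] describes a nitrogen triple-bonded to a two-connected carbon — a nitrile.
The closest candidate here is a primary amide (-C(=O)NH2), but the nitrogen is NX3, not NX1. No other fragment satisfies the full query, so there is no match.

No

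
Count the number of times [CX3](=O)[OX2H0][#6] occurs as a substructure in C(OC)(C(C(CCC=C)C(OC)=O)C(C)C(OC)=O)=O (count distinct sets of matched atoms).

3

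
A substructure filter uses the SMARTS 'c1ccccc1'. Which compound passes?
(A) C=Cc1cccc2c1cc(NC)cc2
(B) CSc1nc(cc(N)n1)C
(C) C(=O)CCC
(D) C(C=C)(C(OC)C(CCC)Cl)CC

A

c1ccccc1 describes six aromatic carbons in a ring (a benzene ring).
(A) contains the required atom environment, so the pattern matches.
(B) has a methyl group (-CH3) but no six-membered all-carbon aromatic ring is present.
(C) has a methyl group (-CH3) but no six-membered all-carbon aromatic ring is present.
(D) has a methyl group (-CH3) but no six-membered all-carbon aromatic ring is present.
So the answer is (A).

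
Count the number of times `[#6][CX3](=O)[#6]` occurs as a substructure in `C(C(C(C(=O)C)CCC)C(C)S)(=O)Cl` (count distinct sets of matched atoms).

[#6][CX3](=O)[#6] is the SMARTS for a ketone: a carbonyl carbon (no H) flanked by two carbons.
Exactly one fragment in the molecule meets all constraints, giving 1 match.

1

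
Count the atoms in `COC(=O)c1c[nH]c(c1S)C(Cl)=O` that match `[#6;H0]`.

5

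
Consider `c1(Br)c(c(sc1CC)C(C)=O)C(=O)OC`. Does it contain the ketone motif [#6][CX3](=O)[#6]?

The pattern [#6][CX3](=O)[#6] describes a carbonyl carbon (no H) flanked by two carbons — a ketone.
The molecule carries an acetyl/ketone group (-C(=O)CH3), whose atoms satisfy every constraint of the query, so the pattern matches.

Yes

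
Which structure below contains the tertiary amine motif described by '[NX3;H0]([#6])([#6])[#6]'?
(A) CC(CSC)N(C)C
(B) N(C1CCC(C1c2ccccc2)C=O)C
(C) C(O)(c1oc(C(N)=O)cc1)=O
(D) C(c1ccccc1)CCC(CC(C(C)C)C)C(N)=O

A

[NX3;H0]([#6])([#6])[#6] describes a trivalent nitrogen with no H, bonded to three carbons (a tertiary amine).
(A) contains a dimethylamino group (-N(CH3)2), which satisfies every atom and bond constraint.
(B) has an N-methylamino group (-NHCH3) but the nitrogen still has one H (H1), not H0.
(C) has a primary amide (-C(=O)NH2) but the amide nitrogen has H2 and only one carbon neighbour.
(D) has a primary amide (-C(=O)NH2) but the amide nitrogen has H2 and only one carbon neighbour.
So the answer is (A).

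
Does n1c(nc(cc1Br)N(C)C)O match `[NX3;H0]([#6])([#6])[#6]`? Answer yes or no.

The pattern [NX3;H0]([#6])([#6])[#6] describes a trivalent nitrogen with no H, bonded to three carbons — a tertiary amine.
The molecule carries a dimethylamino group (-N(CH3)2), whose atoms satisfy every constraint of the query, so the pattern matches.

Yes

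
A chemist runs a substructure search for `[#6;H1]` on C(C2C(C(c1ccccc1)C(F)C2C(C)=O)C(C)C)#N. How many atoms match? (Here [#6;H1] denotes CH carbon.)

11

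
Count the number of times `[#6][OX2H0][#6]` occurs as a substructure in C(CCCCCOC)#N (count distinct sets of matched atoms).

1

[#6][OX2H0][#6] is the SMARTS for an ether: an aliphatic oxygen bridging two carbons with no H on the oxygen.
Exactly one fragment in the molecule meets all constraints, giving 1 match.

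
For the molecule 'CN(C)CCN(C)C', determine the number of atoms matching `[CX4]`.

Check the 8 heavy atoms by environment: 6× C (X4) → match; 2× N (X3) → no.
That gives 6 matching atoms.

6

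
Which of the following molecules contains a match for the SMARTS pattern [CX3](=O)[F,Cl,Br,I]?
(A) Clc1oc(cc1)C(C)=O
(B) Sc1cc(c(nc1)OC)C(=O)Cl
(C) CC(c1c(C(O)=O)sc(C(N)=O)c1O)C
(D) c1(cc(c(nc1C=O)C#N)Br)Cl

B

[CX3](=O)[F,Cl,Br,I] describes a carbonyl carbon bonded to a halogen (an acyl halide).
(A) has a chloro substituent but the Cl is not on a carbonyl carbon.
(B) contains an acyl chloride (-C(=O)Cl), which satisfies every atom and bond constraint.
(C) has a carboxylic acid group (-C(=O)OH) but the carbonyl is bonded to -OH, not to a halogen.
(D) has a chloro substituent but the Cl is not on a carbonyl carbon.
So the answer is (B).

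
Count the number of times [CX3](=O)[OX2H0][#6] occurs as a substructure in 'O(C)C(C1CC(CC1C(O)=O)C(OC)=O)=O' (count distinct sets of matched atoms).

2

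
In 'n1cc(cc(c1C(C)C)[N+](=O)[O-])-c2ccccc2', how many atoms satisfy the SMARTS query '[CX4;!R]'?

3

Check the 18 heavy atoms by environment: 1× n (aromatic, X2, in 6-ring) → no; 11× c (aromatic, X3, in 6-ring) → no; 1× N (charge +1, X3, acyclic) → no; 1× O (charge -1, X1, acyclic) → no; 1× O (X1, acyclic) → no; 3× C (X4, acyclic) → match.
That gives 3 matching atoms.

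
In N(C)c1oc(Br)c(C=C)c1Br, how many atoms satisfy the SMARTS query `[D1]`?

The query [D1] means: atom with exactly one heavy-atom neighbour (degree 1).
Check the 11 heavy atoms by environment: 1× o (aromatic, D2) → no; 4× c (aromatic, D3) → no; 1× C (D2) → no; 2× C (D1) → match; 1× N (D2) → no; 2× Br (D1) → match.
Summing the matching environments: 2 + 2 = 4 matching atoms.

4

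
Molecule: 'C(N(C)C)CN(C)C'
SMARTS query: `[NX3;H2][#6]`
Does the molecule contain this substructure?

The pattern [NX3;H2][#6] describes a trivalent nitrogen with two H attached to carbon — a primary amine.
The closest candidate here is a dimethylamino group (-N(CH3)2), but the nitrogen has H0, not H2. No other fragment satisfies the full query, so there is no match.

No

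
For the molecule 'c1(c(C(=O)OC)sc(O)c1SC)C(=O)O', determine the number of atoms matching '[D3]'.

The query [D3] means: atom with exactly three heavy-atom neighbours.
Check the 15 heavy atoms by environment: 1× s (aromatic, D2) → no; 4× c (aromatic, D3) → match; 2× C (D3) → match; 4× O (D1) → no; 1× S (D2) → no; 2× C (D1) → no; 1× O (D2) → no.
Summing the matching environments: 4 + 2 = 6 matching atoms.

6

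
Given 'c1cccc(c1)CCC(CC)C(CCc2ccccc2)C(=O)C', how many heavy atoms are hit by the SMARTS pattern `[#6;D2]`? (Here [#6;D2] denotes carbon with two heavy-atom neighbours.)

15

Check the 23 heavy atoms by environment: 5× C (D2) → match; 3× C (D3) → no; 2× c (aromatic, D3) → no; 10× c (aromatic, D2) → match; 2× C (D1) → no; 1× O (D1) → no.
Summing the matching environments: 5 + 10 = 15 matching atoms.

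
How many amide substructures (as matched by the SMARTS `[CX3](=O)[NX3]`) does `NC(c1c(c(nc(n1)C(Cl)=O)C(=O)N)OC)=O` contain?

[CX3](=O)[NX3] is the SMARTS for an amide: a carbonyl carbon bonded to a trivalent nitrogen.
The molecule carries 2 separate instances of a primary amide (-C(=O)NH2) meeting every constraint; each maps to a distinct set of atoms, giving 2 matches.

2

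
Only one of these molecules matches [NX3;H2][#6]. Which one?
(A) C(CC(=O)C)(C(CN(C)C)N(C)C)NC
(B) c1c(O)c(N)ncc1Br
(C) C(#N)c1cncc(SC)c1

[NX3;H2][#6] describes a trivalent nitrogen with two H attached to carbon (a primary amine).
(A) has a dimethylamino group (-N(CH3)2) but the nitrogen has H0, not H2.
(B) contains a primary amino group (-NH2), which satisfies every atom and bond constraint.
(C) has a nitrile (-C#N) but the nitrogen is NX1 (triple-bonded), not NX3 with two H.
So the answer is (B).

B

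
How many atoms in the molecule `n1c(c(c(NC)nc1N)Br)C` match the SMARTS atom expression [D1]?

4

The query [D1] means: atom with exactly one heavy-atom neighbour (degree 1).
Check the 11 heavy atoms by environment: 2× n (aromatic, D2) → no; 4× c (aromatic, D3) → no; 1× Br (D1) → match; 2× C (D1) → match; 1× N (D1) → match; 1× N (D2) → no.
Summing the matching environments: 1 + 2 + 1 = 4 matching atoms.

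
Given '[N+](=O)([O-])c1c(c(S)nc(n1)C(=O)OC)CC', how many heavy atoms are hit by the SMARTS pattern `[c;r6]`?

The query [c;r6] means: aromatic carbon that belongs to a six-membered ring.
Check the 16 heavy atoms by environment: 2× n (aromatic, in 6-ring) → no; 4× c (aromatic, in 6-ring) → match; 1× N (charge +1, acyclic) → no; 1× O (charge -1, acyclic) → no; 3× O (acyclic) → no; 4× C (acyclic) → no; 1× S (acyclic) → no.
That gives 4 matching atoms.

4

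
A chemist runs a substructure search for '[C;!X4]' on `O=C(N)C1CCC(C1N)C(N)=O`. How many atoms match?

The query [C;!X4] means: aliphatic carbon that does not have four total connections.
Check the 12 heavy atoms by environment: 5× C (X4) → no; 2× C (X3) → match; 2× O (X1) → no; 3× N (X3) → no.
That gives 2 matching atoms.

2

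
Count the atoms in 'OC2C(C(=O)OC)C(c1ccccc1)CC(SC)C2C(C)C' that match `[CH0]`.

1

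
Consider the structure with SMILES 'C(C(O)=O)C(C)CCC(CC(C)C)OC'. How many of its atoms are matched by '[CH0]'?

1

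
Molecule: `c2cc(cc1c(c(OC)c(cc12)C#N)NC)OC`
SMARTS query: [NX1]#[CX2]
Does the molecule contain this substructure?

Yes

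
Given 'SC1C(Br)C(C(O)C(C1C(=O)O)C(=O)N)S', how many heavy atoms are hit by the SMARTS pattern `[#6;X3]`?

2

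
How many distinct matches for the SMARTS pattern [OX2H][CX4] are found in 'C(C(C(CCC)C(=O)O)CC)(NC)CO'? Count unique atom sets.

1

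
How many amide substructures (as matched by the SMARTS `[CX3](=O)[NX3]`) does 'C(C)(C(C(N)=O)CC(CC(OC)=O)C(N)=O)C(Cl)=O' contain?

[CX3](=O)[NX3] is the SMARTS for an amide: a carbonyl carbon bonded to a trivalent nitrogen.
The molecule carries 2 separate instances of a primary amide (-C(=O)NH2) meeting every constraint; each maps to a distinct set of atoms, giving 2 matches.

2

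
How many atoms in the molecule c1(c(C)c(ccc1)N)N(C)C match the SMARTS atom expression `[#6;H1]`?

3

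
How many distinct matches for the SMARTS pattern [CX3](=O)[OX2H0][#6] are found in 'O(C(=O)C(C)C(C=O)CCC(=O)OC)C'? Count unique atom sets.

[CX3](=O)[OX2H0][#6] is the SMARTS for an ester: a carbonyl carbon bonded to an oxygen that is itself bonded to carbon (no H on that O).
The molecule carries 2 separate instances of a methyl-ester group (-C(=O)OCH3) meeting every constraint; each maps to a distinct set of atoms, giving 2 matches.

2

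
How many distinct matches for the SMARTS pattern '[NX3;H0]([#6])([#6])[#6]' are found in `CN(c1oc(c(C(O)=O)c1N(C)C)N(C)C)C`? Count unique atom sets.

[NX3;H0]([#6])([#6])[#6] is the SMARTS for a tertiary amine: a trivalent nitrogen with no H, bonded to three carbons.
The molecule carries 3 separate instances of a dimethylamino group (-N(CH3)2) meeting every constraint; each maps to a distinct set of atoms, giving 3 matches.

3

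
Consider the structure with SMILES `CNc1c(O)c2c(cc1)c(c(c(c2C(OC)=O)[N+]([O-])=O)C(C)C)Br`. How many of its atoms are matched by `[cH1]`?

2

The query [cH1] means: aromatic carbon bearing exactly one hydrogen.
Check the 24 heavy atoms by environment: 8× c (aromatic, H0) → no; 2× c (aromatic, H1) → match; 1× O (H1) → no; 1× Br (H0) → no; 1× C (H0) → no; 3× O (H0) → no; 4× C (H3) → no; 1× N (charge +1, H0) → no; 1× O (charge -1, H0) → no; 1× C (H1) → no; 1× N (H1) → no.
That gives 2 matching atoms.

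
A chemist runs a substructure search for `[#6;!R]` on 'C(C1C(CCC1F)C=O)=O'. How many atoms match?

The query [#6;!R] means: carbon not in any ring.
Check the 10 heavy atoms by environment: 5× C (in 5-ring) → no; 2× C (acyclic) → match; 2× O (acyclic) → no; 1× F (acyclic) → no.
That gives 2 matching atoms.

2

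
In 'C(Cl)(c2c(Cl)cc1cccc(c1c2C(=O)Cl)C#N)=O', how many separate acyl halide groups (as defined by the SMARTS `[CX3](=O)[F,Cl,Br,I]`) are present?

[CX3](=O)[F,Cl,Br,I] is the SMARTS for an acyl halide: a carbonyl carbon bonded to a halogen.
The molecule carries 2 separate instances of an acyl chloride (-C(=O)Cl) meeting every constraint; each maps to a distinct set of atoms, giving 2 matches.

2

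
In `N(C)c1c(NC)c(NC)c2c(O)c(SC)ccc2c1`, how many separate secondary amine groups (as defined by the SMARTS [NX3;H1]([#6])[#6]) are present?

3

[NX3;H1]([#6])[#6] is the SMARTS for a secondary amine: a trivalent nitrogen with one H, bonded to two carbons.
The molecule carries 3 separate instances of an N-methylamino group (-NHCH3) meeting every constraint; each maps to a distinct set of atoms, giving 3 matches.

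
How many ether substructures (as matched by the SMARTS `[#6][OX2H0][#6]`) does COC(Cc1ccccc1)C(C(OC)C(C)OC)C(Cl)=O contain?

3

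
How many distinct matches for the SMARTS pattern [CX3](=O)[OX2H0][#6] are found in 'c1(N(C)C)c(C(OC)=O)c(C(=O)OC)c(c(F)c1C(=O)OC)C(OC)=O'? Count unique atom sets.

4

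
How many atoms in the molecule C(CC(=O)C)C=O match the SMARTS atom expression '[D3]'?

1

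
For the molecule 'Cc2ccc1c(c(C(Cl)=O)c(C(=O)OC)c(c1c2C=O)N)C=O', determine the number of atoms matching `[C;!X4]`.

4

The query [C;!X4] means: aliphatic carbon that does not have four total connections.
Check the 23 heavy atoms by environment: 10× c (aromatic, X3) → no; 4× C (X3) → match; 4× O (X1) → no; 1× O (X2) → no; 2× C (X4) → no; 1× N (X3) → no; 1× Cl (X1) → no.
That gives 4 matching atoms.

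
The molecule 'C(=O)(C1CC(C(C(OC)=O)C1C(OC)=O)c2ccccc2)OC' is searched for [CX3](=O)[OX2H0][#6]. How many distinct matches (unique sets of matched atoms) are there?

[CX3](=O)[OX2H0][#6] is the SMARTS for an ester: a carbonyl carbon bonded to an oxygen that is itself bonded to carbon (no H on that O).
The molecule carries 3 separate instances of a methyl-ester group (-C(=O)OCH3) meeting every constraint; each maps to a distinct set of atoms, giving 3 matches.

3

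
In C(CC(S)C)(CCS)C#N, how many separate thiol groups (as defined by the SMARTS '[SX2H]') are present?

2

[SX2H] is the SMARTS for a thiol: an aliphatic sulfur with two connections, one being H.
The molecule carries 2 separate instances of a thiol (-SH) meeting every constraint; each maps to a distinct set of atoms, giving 2 matches.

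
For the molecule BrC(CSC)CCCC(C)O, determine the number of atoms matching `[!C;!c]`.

3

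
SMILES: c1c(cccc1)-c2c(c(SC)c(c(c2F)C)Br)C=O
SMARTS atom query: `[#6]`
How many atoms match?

15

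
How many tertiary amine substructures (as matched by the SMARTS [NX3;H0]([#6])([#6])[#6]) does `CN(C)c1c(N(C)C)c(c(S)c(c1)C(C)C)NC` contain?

[NX3;H0]([#6])([#6])[#6] is the SMARTS for a tertiary amine: a trivalent nitrogen with no H, bonded to three carbons.
The molecule carries 2 separate instances of a dimethylamino group (-N(CH3)2) meeting every constraint; each maps to a distinct set of atoms, giving 2 matches.

2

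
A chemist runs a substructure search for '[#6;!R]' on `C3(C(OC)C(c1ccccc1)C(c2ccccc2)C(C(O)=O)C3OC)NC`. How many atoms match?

4

The query [#6;!R] means: carbon not in any ring.
Check the 27 heavy atoms by environment: 6× C (in 6-ring) → no; 12× c (aromatic, in 6-ring) → no; 4× C (acyclic) → match; 4× O (acyclic) → no; 1× N (acyclic) → no.
That gives 4 matching atoms.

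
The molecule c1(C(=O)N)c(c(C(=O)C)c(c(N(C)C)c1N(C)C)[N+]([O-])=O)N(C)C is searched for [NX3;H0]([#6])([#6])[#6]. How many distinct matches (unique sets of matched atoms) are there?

3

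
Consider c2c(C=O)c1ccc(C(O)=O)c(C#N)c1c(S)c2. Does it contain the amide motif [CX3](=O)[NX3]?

The pattern [CX3](=O)[NX3] describes a carbonyl carbon bonded to a trivalent nitrogen — an amide.
The closest candidate here is a nitrile (-C#N), but the nitrile N is NX1 (triple-bonded), not NX3. No other fragment satisfies the full query, so there is no match.

No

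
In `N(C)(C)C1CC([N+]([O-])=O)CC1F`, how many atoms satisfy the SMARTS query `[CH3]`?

2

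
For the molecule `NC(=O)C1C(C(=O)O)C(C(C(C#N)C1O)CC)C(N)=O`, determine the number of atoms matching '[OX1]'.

3

The query [OX1] means: aliphatic oxygen with one total connection — typically a carbonyl =O or an oxide.
Check the 20 heavy atoms by environment: 8× C (X4) → no; 3× C (X3) → no; 3× O (X1) → match; 2× O (X2) → no; 2× N (X3) → no; 1× C (X2) → no; 1× N (X1) → no.
That gives 3 matching atoms.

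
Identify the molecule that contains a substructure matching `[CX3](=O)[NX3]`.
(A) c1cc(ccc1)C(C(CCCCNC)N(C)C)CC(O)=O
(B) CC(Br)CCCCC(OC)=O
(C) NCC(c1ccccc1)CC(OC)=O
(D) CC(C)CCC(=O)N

D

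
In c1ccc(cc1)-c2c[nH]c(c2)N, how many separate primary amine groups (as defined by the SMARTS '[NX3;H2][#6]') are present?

[NX3;H2][#6] is the SMARTS for a primary amine: a trivalent nitrogen with two H attached to carbon.
Exactly one fragment in the molecule meets all constraints, giving 1 match.

1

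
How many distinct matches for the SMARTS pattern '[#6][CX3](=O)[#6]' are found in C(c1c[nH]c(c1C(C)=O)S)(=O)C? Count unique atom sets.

2

[#6][CX3](=O)[#6] is the SMARTS for a ketone: a carbonyl carbon (no H) flanked by two carbons.
The molecule carries 2 separate instances of an acetyl/ketone group (-C(=O)CH3) meeting every constraint; each maps to a distinct set of atoms, giving 2 matches.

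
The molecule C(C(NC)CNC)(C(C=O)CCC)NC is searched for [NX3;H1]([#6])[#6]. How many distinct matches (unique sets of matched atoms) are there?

[NX3;H1]([#6])[#6] is the SMARTS for a secondary amine: a trivalent nitrogen with one H, bonded to two carbons.
The molecule carries 3 separate instances of an N-methylamino group (-NHCH3) meeting every constraint; each maps to a distinct set of atoms, giving 3 matches.

3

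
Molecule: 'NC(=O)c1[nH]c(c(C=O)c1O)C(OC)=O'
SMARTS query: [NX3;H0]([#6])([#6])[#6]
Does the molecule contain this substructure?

The pattern [NX3;H0]([#6])([#6])[#6] describes a trivalent nitrogen with no H, bonded to three carbons — a tertiary amine.
The closest candidate here is a primary amide (-C(=O)NH2), but the amide nitrogen has H2 and only one carbon neighbour. No other fragment satisfies the full query, so there is no match.

No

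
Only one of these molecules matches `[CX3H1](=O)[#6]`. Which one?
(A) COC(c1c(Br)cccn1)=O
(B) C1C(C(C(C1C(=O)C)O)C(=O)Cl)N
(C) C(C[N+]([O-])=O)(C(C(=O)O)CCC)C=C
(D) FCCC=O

[CX3H1](=O)[#6] describes an sp2 carbon with one H, double-bonded to O and single-bonded to carbon (an aldehyde).
(A) has a methyl-ester group (-C(=O)OCH3) but the carbonyl carbon has H0, not H1.
(B) has an acetyl/ketone group (-C(=O)CH3) but the carbonyl carbon has H0 (two carbon neighbours), not H1.
(C) has a carboxylic acid group (-C(=O)OH) but the carbonyl carbon has H0 and is bonded to O, not H1.
(D) contains an aldehyde (-CHO), which satisfies every atom and bond constraint.
So the answer is (D).

D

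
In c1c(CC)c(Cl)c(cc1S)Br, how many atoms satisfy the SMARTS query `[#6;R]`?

6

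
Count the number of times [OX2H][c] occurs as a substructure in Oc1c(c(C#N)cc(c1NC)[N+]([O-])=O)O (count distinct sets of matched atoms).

2

[OX2H][c] is the SMARTS for a phenol: a hydroxyl oxygen attached to an aromatic carbon.
The molecule carries 2 separate instances of a hydroxyl group (-OH) meeting every constraint; each maps to a distinct set of atoms, giving 2 matches.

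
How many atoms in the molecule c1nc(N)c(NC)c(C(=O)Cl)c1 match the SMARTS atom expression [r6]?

Check the 12 heavy atoms by environment: 1× n (aromatic, in 6-ring) → match; 5× c (aromatic, in 6-ring) → match; 2× N (acyclic) → no; 2× C (acyclic) → no; 1× O (acyclic) → no; 1× Cl (acyclic) → no.
Summing the matching environments: 1 + 5 = 6 matching atoms.

6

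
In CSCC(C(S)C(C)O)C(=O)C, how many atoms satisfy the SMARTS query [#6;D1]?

3

The query [#6;D1] means: carbon bonded to exactly one heavy atom.
Check the 12 heavy atoms by environment: 1× C (D2) → no; 4× C (D3) → no; 3× C (D1) → match; 2× O (D1) → no; 1× S (D1) → no; 1× S (D2) → no.
That gives 3 matching atoms.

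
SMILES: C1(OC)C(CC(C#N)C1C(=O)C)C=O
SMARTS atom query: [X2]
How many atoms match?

The query [X2] means: any atom with exactly two total connections (bonds + H).
Check the 14 heavy atoms by environment: 7× C (X4) → no; 1× O (X2) → match; 2× C (X3) → no; 2× O (X1) → no; 1× C (X2) → match; 1× N (X1) → no.
Summing the matching environments: 1 + 1 = 2 matching atoms.

2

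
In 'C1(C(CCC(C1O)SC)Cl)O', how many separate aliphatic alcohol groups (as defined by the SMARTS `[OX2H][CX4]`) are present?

[OX2H][CX4] is the SMARTS for an aliphatic alcohol: a hydroxyl oxygen bound to an sp3 (X4) carbon.
The molecule carries 2 separate instances of a hydroxyl group (-OH) meeting every constraint; each maps to a distinct set of atoms, giving 2 matches.

2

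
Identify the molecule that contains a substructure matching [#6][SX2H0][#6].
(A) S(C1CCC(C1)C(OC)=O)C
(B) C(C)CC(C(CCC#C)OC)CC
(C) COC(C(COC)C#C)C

[#6][SX2H0][#6] describes an aliphatic sulfur bridging two carbons with no H on the sulfur (a thioether).
(A) contains a methylthio ether (-SCH3), which satisfies every atom and bond constraint.
(B) has a methoxy ether (-OCH3) but the bridging atom is O, not S.
(C) has a methoxy ether (-OCH3) but the bridging atom is O, not S.
So the answer is (A).

A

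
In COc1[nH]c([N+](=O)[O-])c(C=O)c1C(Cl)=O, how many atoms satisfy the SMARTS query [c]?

4

The query [c] means: lowercase c matches aromatic carbon only.
Check the 15 heavy atoms by environment: 1× n (aromatic) → no; 4× c (aromatic) → match; 3× C → no; 4× O → no; 1× Cl → no; 1× N (charge +1) → no; 1× O (charge -1) → no.
That gives 4 matching atoms.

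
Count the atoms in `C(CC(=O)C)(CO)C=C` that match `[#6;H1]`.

The query [#6;H1] means: any carbon bearing exactly one hydrogen.
Check the 9 heavy atoms by environment: 3× C (H2) → no; 2× C (H1) → match; 1× O (H1) → no; 1× C (H0) → no; 1× O (H0) → no; 1× C (H3) → no.
That gives 2 matching atoms.

2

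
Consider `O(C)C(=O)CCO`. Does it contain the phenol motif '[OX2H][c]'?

No

The pattern [OX2H][c] describes a hydroxyl oxygen attached to an aromatic carbon — a phenol.
The closest candidate here is a hydroxyl group (-OH), but the -OH is on an aliphatic carbon, not an aromatic c. No other fragment satisfies the full query, so there is no match.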